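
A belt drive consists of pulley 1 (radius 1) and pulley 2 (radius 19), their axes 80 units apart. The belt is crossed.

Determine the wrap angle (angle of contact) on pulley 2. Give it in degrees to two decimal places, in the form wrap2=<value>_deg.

crossed belt: β = asin((r1+r2)/C) = asin(20/80) = 14.4775°
wrap1 = wrap2 = π + 2β = 208.9550°

wrap2=208.96_deg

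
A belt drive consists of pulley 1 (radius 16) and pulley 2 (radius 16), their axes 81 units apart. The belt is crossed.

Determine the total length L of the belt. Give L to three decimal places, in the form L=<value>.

crossed belt: β = asin((r1+r2)/C) = asin(32/81) = 23.2698°
wrap1 = wrap2 = π + 2β = 226.5396°
tangent length = C·cosβ = 74.4110
L = (r1+r2)·wrap + 2·C·cosβ = 32·3.9539 + 2·74.4110 = 275.3456

L=275.346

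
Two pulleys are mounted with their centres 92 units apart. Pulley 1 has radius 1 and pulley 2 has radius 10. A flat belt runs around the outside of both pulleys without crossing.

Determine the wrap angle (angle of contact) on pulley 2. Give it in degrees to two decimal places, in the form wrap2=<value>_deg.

wrap2=191.23_deg

open belt: β = asin((r2−r1)/C) = asin(9/92) = 5.6140°
wrap1 = π − 2β = 168.7720°
wrap2 = π + 2β = 191.2280°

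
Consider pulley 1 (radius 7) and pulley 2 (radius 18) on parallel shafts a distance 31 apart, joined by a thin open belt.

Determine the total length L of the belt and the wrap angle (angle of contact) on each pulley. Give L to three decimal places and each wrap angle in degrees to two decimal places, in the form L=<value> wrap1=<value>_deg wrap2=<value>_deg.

open belt: β = asin((r2−r1)/C) = asin(11/31) = 20.7836°
wrap1 = π − 2β = 138.4329°
wrap2 = π + 2β = 221.5671°
tangent length = C·cosβ = 28.9828
L = r1·wrap1 + r2·wrap2 + 2·C·cosβ = 7·2.4161 + 18·3.8671 + 2·28.9828 = 144.4856

L=144.486 wrap1=138.43_deg wrap2=221.57_deg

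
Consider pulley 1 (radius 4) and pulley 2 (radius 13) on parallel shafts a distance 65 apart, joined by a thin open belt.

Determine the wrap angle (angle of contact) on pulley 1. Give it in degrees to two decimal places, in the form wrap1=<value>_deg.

wrap1=164.08_deg

open belt: β = asin((r2−r1)/C) = asin(9/65) = 7.9588°
wrap1 = π − 2β = 164.0823°
wrap2 = π + 2β = 195.9177°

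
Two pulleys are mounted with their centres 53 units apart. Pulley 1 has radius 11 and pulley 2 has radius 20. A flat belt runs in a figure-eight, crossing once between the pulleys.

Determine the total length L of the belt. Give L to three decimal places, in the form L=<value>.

crossed belt: β = asin((r1+r2)/C) = asin(31/53) = 35.7963°
wrap1 = wrap2 = π + 2β = 251.5927°
tangent length = C·cosβ = 42.9884
L = (r1+r2)·wrap + 2·C·cosβ = 31·4.3911 + 2·42.9884 = 222.1015

L=222.101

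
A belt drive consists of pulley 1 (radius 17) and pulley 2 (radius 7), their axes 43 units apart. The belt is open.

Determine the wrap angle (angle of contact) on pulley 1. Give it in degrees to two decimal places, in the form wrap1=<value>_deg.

open belt: β = asin((r2−r1)/C) = asin(-10/43) = -13.4477°
wrap1 = π − 2β = 206.8955°
wrap2 = π + 2β = 153.1045°

wrap1=206.90_deg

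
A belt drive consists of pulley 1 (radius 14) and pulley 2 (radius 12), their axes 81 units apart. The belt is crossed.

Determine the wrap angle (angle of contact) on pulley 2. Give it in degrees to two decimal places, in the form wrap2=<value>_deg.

wrap2=217.45_deg

crossed belt: β = asin((r1+r2)/C) = asin(26/81) = 18.7227°
wrap1 = wrap2 = π + 2β = 217.4453°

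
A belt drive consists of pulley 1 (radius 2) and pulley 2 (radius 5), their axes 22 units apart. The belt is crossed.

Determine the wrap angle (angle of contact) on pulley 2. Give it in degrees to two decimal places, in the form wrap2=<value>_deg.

wrap2=217.11_deg

crossed belt: β = asin((r1+r2)/C) = asin(7/22) = 18.5530°
wrap1 = wrap2 = π + 2β = 217.1060°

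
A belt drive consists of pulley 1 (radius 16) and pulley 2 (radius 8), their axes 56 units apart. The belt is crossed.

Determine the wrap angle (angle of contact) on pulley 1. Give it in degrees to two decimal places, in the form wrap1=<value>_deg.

crossed belt: β = asin((r1+r2)/C) = asin(24/56) = 25.3769°
wrap1 = wrap2 = π + 2β = 230.7539°

wrap1=230.75_deg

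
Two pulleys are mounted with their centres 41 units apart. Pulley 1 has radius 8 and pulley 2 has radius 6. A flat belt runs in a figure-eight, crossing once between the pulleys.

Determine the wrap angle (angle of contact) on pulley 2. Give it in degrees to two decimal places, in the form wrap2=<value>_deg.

crossed belt: β = asin((r1+r2)/C) = asin(14/41) = 19.9661°
wrap1 = wrap2 = π + 2β = 219.9321°

wrap2=219.93_deg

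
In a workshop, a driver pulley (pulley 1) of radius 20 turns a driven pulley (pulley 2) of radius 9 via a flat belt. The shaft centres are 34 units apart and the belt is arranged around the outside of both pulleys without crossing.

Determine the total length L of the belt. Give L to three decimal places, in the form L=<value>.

L=162.697

open belt: β = asin((r2−r1)/C) = asin(-11/34) = -18.8765°
wrap1 = π − 2β = 217.7530°
wrap2 = π + 2β = 142.2470°
tangent length = C·cosβ = 32.1714
L = r1·wrap1 + r2·wrap2 + 2·C·cosβ = 20·3.8005 + 9·2.4827 + 2·32.1714 = 162.6971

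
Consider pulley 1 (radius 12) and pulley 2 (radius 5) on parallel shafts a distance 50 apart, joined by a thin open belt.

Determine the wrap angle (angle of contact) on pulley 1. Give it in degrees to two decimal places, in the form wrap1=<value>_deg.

wrap1=196.10_deg

open belt: β = asin((r2−r1)/C) = asin(-7/50) = -8.0478°
wrap1 = π − 2β = 196.0957°
wrap2 = π + 2β = 163.9043°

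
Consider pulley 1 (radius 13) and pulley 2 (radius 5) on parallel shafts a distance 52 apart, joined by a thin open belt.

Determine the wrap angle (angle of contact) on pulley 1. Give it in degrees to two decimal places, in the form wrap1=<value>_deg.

open belt: β = asin((r2−r1)/C) = asin(-8/52) = -8.8499°
wrap1 = π − 2β = 197.6998°
wrap2 = π + 2β = 162.3002°

wrap1=197.70_deg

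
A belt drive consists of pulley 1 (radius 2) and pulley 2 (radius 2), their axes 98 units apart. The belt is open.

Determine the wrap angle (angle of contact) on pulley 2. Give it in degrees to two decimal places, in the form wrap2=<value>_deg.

open belt: β = asin((r2−r1)/C) = asin(0/98) = 0.0000°
wrap1 = π − 2β = 180.0000°
wrap2 = π + 2β = 180.0000°

wrap2=180.00_deg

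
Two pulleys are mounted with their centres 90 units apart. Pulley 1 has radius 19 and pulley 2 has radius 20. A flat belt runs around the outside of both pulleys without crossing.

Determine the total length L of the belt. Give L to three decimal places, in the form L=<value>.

open belt: β = asin((r2−r1)/C) = asin(1/90) = 0.6366°
wrap1 = π − 2β = 178.7267°
wrap2 = π + 2β = 181.2733°
tangent length = C·cosβ = 89.9944
L = r1·wrap1 + r2·wrap2 + 2·C·cosβ = 19·3.1194 + 20·3.1638 + 2·89.9944 = 302.5332

L=302.533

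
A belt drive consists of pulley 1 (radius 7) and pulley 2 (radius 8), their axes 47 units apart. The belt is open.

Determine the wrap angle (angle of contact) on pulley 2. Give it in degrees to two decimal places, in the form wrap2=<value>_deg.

wrap2=182.44_deg

open belt: β = asin((r2−r1)/C) = asin(1/47) = 1.2192°
wrap1 = π − 2β = 177.5617°
wrap2 = π + 2β = 182.4383°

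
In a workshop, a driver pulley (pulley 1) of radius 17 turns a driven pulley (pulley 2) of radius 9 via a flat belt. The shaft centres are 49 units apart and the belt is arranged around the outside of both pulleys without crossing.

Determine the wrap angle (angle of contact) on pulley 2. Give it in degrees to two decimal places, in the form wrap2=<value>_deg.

open belt: β = asin((r2−r1)/C) = asin(-8/49) = -9.3965°
wrap1 = π − 2β = 198.7930°
wrap2 = π + 2β = 161.2070°

wrap2=161.21_deg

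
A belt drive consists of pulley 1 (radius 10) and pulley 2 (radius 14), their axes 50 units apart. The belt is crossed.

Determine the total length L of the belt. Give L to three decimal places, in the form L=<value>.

crossed belt: β = asin((r1+r2)/C) = asin(24/50) = 28.6854°
wrap1 = wrap2 = π + 2β = 237.3708°
tangent length = C·cosβ = 43.8634
L = (r1+r2)·wrap + 2·C·cosβ = 24·4.1429 + 2·43.8634 = 187.1565

L=187.156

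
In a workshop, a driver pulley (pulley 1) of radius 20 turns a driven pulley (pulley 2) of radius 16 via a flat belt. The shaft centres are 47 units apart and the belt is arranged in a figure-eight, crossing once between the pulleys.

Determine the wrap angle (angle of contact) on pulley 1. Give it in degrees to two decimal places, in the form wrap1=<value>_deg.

wrap1=279.98_deg

crossed belt: β = asin((r1+r2)/C) = asin(36/47) = 49.9922°
wrap1 = wrap2 = π + 2β = 279.9845°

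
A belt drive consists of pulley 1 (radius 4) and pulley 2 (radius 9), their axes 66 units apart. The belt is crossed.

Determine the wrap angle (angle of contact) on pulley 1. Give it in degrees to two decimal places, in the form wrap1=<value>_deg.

wrap1=202.72_deg

crossed belt: β = asin((r1+r2)/C) = asin(13/66) = 11.3598°
wrap1 = wrap2 = π + 2β = 202.7196°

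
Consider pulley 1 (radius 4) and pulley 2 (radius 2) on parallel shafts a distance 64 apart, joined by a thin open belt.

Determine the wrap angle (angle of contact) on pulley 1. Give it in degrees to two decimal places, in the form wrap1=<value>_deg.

open belt: β = asin((r2−r1)/C) = asin(-2/64) = -1.7908°
wrap1 = π − 2β = 183.5816°
wrap2 = π + 2β = 176.4184°

wrap1=183.58_deg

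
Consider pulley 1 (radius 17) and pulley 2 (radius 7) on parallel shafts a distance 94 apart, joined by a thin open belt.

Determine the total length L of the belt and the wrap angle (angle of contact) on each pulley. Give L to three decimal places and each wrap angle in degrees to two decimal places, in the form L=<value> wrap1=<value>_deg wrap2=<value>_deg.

open belt: β = asin((r2−r1)/C) = asin(-10/94) = -6.1069°
wrap1 = π − 2β = 192.2137°
wrap2 = π + 2β = 167.7863°
tangent length = C·cosβ = 93.4666
L = r1·wrap1 + r2·wrap2 + 2·C·cosβ = 17·3.3548 + 7·2.9284 + 2·93.4666 = 264.4631

L=264.463 wrap1=192.21_deg wrap2=167.79_deg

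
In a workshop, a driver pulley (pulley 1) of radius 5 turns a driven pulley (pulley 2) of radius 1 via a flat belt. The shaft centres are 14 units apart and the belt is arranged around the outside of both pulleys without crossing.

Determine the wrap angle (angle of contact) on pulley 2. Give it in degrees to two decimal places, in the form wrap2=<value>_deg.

wrap2=146.80_deg

open belt: β = asin((r2−r1)/C) = asin(-4/14) = -16.6015°
wrap1 = π − 2β = 213.2031°
wrap2 = π + 2β = 146.7969°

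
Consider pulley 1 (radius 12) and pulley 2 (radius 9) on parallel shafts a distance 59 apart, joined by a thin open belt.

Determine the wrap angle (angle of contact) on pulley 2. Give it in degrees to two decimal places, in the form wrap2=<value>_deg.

wrap2=174.17_deg

open belt: β = asin((r2−r1)/C) = asin(-3/59) = -2.9146°
wrap1 = π − 2β = 185.8292°
wrap2 = π + 2β = 174.1708°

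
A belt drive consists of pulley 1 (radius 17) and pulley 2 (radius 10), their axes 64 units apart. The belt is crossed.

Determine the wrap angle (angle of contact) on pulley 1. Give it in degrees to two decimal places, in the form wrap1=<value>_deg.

wrap1=229.91_deg

crossed belt: β = asin((r1+r2)/C) = asin(27/64) = 24.9530°
wrap1 = wrap2 = π + 2β = 229.9060°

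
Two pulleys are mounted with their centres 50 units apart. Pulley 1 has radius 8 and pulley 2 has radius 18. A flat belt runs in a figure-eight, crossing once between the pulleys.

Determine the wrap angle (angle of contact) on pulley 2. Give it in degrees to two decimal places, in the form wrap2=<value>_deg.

wrap2=242.66_deg

crossed belt: β = asin((r1+r2)/C) = asin(26/50) = 31.3323°
wrap1 = wrap2 = π + 2β = 242.6645°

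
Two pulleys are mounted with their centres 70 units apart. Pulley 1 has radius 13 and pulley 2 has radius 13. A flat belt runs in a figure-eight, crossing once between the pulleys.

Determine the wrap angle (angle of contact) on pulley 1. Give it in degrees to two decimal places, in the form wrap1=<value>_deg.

crossed belt: β = asin((r1+r2)/C) = asin(26/70) = 21.8037°
wrap1 = wrap2 = π + 2β = 223.6075°

wrap1=223.61_deg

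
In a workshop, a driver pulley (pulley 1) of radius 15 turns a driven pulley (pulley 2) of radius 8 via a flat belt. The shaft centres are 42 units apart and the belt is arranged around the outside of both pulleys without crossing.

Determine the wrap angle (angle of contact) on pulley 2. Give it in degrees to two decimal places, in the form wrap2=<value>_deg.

wrap2=160.81_deg

open belt: β = asin((r2−r1)/C) = asin(-7/42) = -9.5941°
wrap1 = π − 2β = 199.1881°
wrap2 = π + 2β = 160.8119°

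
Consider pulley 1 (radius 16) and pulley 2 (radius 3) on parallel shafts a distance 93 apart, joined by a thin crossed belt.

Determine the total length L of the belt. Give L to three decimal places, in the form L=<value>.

crossed belt: β = asin((r1+r2)/C) = asin(19/93) = 11.7886°
wrap1 = wrap2 = π + 2β = 203.5772°
tangent length = C·cosβ = 91.0385
L = (r1+r2)·wrap + 2·C·cosβ = 19·3.5531 + 2·91.0385 = 249.5857

L=249.586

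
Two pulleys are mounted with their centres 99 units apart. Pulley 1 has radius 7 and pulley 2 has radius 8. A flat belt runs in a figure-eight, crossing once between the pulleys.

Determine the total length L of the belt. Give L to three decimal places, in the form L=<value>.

L=247.401

crossed belt: β = asin((r1+r2)/C) = asin(15/99) = 8.7147°
wrap1 = wrap2 = π + 2β = 197.4295°
tangent length = C·cosβ = 97.8570
L = (r1+r2)·wrap + 2·C·cosβ = 15·3.4458 + 2·97.8570 = 247.4010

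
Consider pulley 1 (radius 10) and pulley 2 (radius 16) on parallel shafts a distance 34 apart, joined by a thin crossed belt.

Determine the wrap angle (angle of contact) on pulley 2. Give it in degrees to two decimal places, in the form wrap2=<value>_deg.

crossed belt: β = asin((r1+r2)/C) = asin(26/34) = 49.8808°
wrap1 = wrap2 = π + 2β = 279.7617°

wrap2=279.76_deg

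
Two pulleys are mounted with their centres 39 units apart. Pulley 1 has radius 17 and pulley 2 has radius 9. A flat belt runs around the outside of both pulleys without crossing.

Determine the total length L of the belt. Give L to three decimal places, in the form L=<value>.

L=161.328

open belt: β = asin((r2−r1)/C) = asin(-8/39) = -11.8370°
wrap1 = π − 2β = 203.6740°
wrap2 = π + 2β = 156.3260°
tangent length = C·cosβ = 38.1707
L = r1·wrap1 + r2·wrap2 + 2·C·cosβ = 17·3.5548 + 9·2.7284 + 2·38.1707 = 161.3283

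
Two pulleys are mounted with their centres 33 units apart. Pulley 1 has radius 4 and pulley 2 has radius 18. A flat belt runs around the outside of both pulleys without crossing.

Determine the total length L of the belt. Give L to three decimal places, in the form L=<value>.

open belt: β = asin((r2−r1)/C) = asin(14/33) = 25.1027°
wrap1 = π − 2β = 129.7946°
wrap2 = π + 2β = 230.2054°
tangent length = C·cosβ = 29.8831
L = r1·wrap1 + r2·wrap2 + 2·C·cosβ = 4·2.2653 + 18·4.0178 + 2·29.8831 = 141.1488

L=141.149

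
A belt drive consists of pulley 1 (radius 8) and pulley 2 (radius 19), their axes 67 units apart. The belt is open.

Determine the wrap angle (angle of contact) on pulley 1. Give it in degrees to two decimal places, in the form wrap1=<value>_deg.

wrap1=161.10_deg

open belt: β = asin((r2−r1)/C) = asin(11/67) = 9.4496°
wrap1 = π − 2β = 161.1009°
wrap2 = π + 2β = 198.8991°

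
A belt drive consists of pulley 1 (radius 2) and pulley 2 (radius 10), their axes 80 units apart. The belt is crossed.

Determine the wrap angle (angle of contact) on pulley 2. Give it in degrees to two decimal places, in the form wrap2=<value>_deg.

crossed belt: β = asin((r1+r2)/C) = asin(12/80) = 8.6269°
wrap1 = wrap2 = π + 2β = 197.2539°

wrap2=197.25_deg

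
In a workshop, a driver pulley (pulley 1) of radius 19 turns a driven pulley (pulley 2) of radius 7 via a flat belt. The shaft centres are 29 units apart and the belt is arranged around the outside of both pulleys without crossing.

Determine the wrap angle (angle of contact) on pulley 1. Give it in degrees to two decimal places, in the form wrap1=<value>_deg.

open belt: β = asin((r2−r1)/C) = asin(-12/29) = -24.4433°
wrap1 = π − 2β = 228.8867°
wrap2 = π + 2β = 131.1133°

wrap1=228.89_deg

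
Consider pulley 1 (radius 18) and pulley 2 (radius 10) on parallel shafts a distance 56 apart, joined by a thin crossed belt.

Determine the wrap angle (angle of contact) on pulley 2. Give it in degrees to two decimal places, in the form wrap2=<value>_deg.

wrap2=240.00_deg

crossed belt: β = asin((r1+r2)/C) = asin(28/56) = 30.0000°
wrap1 = wrap2 = π + 2β = 240.0000°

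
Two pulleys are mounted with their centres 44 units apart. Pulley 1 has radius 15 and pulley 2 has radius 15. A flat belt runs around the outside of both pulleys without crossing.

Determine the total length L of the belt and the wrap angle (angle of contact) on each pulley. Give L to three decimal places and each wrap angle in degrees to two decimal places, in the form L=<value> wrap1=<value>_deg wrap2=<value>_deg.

open belt: β = asin((r2−r1)/C) = asin(0/44) = 0.0000°
wrap1 = π − 2β = 180.0000°
wrap2 = π + 2β = 180.0000°
tangent length = C·cosβ = 44.0000
L = r1·wrap1 + r2·wrap2 + 2·C·cosβ = 15·3.1416 + 15·3.1416 + 2·44.0000 = 182.2478

L=182.248 wrap1=180.00_deg wrap2=180.00_deg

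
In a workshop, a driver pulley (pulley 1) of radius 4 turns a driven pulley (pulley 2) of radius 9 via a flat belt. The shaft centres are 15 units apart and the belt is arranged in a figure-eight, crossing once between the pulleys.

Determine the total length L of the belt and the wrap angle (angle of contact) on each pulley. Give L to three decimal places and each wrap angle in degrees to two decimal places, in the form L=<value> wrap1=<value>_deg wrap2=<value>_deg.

L=83.068 wrap1=300.15_deg wrap2=300.15_deg

crossed belt: β = asin((r1+r2)/C) = asin(13/15) = 60.0736°
wrap1 = wrap2 = π + 2β = 300.1471°
tangent length = C·cosβ = 7.4833
L = (r1+r2)·wrap + 2·C·cosβ = 13·5.2386 + 2·7.4833 = 83.0679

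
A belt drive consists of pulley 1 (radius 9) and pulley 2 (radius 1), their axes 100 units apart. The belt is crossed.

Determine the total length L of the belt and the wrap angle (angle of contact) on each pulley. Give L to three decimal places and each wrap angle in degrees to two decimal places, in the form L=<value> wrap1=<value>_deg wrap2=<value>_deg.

L=232.417 wrap1=191.48_deg wrap2=191.48_deg

crossed belt: β = asin((r1+r2)/C) = asin(10/100) = 5.7392°
wrap1 = wrap2 = π + 2β = 191.4783°
tangent length = C·cosβ = 99.4987
L = (r1+r2)·wrap + 2·C·cosβ = 10·3.3419 + 2·99.4987 = 232.4168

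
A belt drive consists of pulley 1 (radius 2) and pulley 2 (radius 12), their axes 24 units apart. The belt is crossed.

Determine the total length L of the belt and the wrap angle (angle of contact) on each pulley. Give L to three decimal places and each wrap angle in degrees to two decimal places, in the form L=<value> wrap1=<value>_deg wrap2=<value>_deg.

L=100.409 wrap1=251.37_deg wrap2=251.37_deg

crossed belt: β = asin((r1+r2)/C) = asin(14/24) = 35.6853°
wrap1 = wrap2 = π + 2β = 251.3707°
tangent length = C·cosβ = 19.4936
L = (r1+r2)·wrap + 2·C·cosβ = 14·4.3872 + 2·19.4936 = 100.4086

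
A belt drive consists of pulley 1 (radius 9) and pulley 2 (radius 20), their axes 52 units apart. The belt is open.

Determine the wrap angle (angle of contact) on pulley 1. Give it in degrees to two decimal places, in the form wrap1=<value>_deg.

open belt: β = asin((r2−r1)/C) = asin(11/52) = 12.2125°
wrap1 = π − 2β = 155.5749°
wrap2 = π + 2β = 204.4251°

wrap1=155.57_deg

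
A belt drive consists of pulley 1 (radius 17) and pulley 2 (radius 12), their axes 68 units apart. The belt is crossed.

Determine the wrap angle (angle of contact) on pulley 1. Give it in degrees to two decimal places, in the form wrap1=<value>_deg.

crossed belt: β = asin((r1+r2)/C) = asin(29/68) = 25.2438°
wrap1 = wrap2 = π + 2β = 230.4876°

wrap1=230.49_deg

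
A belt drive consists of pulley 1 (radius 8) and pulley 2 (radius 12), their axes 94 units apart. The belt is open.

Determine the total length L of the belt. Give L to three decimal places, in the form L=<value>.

open belt: β = asin((r2−r1)/C) = asin(4/94) = 2.4389°
wrap1 = π − 2β = 175.1223°
wrap2 = π + 2β = 184.8777°
tangent length = C·cosβ = 93.9149
L = r1·wrap1 + r2·wrap2 + 2·C·cosβ = 8·3.0565 + 12·3.2267 + 2·93.9149 = 251.0021

L=251.002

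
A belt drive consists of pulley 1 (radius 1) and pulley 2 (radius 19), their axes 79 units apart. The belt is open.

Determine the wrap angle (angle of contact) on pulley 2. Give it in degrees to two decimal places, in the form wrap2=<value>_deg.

wrap2=206.34_deg

open belt: β = asin((r2−r1)/C) = asin(18/79) = 13.1704°
wrap1 = π − 2β = 153.6592°
wrap2 = π + 2β = 206.3408°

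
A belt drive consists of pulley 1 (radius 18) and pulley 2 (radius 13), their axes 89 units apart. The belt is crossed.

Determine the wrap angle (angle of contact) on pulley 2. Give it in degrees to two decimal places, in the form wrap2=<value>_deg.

wrap2=220.77_deg

crossed belt: β = asin((r1+r2)/C) = asin(31/89) = 20.3843°
wrap1 = wrap2 = π + 2β = 220.7685°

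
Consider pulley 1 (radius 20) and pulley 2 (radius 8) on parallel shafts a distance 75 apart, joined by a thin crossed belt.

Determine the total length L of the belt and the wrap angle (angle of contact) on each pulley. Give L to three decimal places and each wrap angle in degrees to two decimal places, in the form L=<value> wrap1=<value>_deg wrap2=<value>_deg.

crossed belt: β = asin((r1+r2)/C) = asin(28/75) = 21.9213°
wrap1 = wrap2 = π + 2β = 223.8427°
tangent length = C·cosβ = 69.5773
L = (r1+r2)·wrap + 2·C·cosβ = 28·3.9068 + 2·69.5773 = 248.5448

L=248.545 wrap1=223.84_deg wrap2=223.84_deg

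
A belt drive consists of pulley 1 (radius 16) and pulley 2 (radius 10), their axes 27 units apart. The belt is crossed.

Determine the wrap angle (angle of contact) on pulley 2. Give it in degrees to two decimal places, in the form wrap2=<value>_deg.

crossed belt: β = asin((r1+r2)/C) = asin(26/27) = 74.3575°
wrap1 = wrap2 = π + 2β = 328.7151°

wrap2=328.72_deg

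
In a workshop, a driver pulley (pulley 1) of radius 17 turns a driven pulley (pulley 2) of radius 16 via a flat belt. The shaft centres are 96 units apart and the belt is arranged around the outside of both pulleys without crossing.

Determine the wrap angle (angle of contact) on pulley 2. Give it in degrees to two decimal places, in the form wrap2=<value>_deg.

wrap2=178.81_deg

open belt: β = asin((r2−r1)/C) = asin(-1/96) = -0.5968°
wrap1 = π − 2β = 181.1937°
wrap2 = π + 2β = 178.8063°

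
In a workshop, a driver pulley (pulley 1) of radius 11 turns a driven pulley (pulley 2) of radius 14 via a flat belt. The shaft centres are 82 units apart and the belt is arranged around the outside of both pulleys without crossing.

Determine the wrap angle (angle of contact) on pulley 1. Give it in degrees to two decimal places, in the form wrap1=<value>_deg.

open belt: β = asin((r2−r1)/C) = asin(3/82) = 2.0967°
wrap1 = π − 2β = 175.8067°
wrap2 = π + 2β = 184.1933°

wrap1=175.81_deg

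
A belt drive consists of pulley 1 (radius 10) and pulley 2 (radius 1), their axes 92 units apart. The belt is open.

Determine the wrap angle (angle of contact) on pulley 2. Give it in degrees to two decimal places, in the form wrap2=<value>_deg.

wrap2=168.77_deg

open belt: β = asin((r2−r1)/C) = asin(-9/92) = -5.6140°
wrap1 = π − 2β = 191.2280°
wrap2 = π + 2β = 168.7720°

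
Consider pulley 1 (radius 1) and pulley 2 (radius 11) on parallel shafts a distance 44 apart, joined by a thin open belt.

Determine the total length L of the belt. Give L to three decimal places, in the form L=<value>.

open belt: β = asin((r2−r1)/C) = asin(10/44) = 13.1366°
wrap1 = π − 2β = 153.7269°
wrap2 = π + 2β = 206.2731°
tangent length = C·cosβ = 42.8486
L = r1·wrap1 + r2·wrap2 + 2·C·cosβ = 1·2.6830 + 11·3.6001 + 2·42.8486 = 127.9818

L=127.982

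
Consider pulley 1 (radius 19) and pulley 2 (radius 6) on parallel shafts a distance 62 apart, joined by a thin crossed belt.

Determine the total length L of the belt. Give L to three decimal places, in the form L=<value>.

L=212.764

crossed belt: β = asin((r1+r2)/C) = asin(25/62) = 23.7800°
wrap1 = wrap2 = π + 2β = 227.5600°
tangent length = C·cosβ = 56.7362
L = (r1+r2)·wrap + 2·C·cosβ = 25·3.9717 + 2·56.7362 = 212.7642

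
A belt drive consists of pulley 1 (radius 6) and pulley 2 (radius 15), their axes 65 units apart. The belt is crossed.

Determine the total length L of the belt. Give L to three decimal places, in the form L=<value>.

crossed belt: β = asin((r1+r2)/C) = asin(21/65) = 18.8491°
wrap1 = wrap2 = π + 2β = 217.6982°
tangent length = C·cosβ = 61.5142
L = (r1+r2)·wrap + 2·C·cosβ = 21·3.7996 + 2·61.5142 = 202.8190

L=202.819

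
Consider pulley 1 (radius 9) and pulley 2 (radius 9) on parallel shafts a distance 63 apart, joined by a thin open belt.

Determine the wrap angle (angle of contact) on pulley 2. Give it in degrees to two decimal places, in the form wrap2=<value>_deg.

wrap2=180.00_deg

open belt: β = asin((r2−r1)/C) = asin(0/63) = 0.0000°
wrap1 = π − 2β = 180.0000°
wrap2 = π + 2β = 180.0000°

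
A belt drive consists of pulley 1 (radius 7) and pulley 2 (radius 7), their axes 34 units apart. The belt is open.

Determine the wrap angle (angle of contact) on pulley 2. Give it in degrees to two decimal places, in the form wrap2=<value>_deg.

open belt: β = asin((r2−r1)/C) = asin(0/34) = 0.0000°
wrap1 = π − 2β = 180.0000°
wrap2 = π + 2β = 180.0000°

wrap2=180.00_deg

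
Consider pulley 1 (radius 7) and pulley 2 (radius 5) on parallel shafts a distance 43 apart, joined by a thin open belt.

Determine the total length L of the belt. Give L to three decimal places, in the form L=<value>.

L=123.792

open belt: β = asin((r2−r1)/C) = asin(-2/43) = -2.6659°
wrap1 = π − 2β = 185.3318°
wrap2 = π + 2β = 174.6682°
tangent length = C·cosβ = 42.9535
L = r1·wrap1 + r2·wrap2 + 2·C·cosβ = 7·3.2346 + 5·3.0485 + 2·42.9535 = 123.7922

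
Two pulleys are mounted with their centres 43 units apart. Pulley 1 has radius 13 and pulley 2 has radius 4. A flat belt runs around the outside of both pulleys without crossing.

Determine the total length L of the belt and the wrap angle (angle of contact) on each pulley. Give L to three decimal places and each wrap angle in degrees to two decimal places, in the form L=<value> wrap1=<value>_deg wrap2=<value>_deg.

L=141.298 wrap1=204.16_deg wrap2=155.84_deg

open belt: β = asin((r2−r1)/C) = asin(-9/43) = -12.0815°
wrap1 = π − 2β = 204.1629°
wrap2 = π + 2β = 155.8371°
tangent length = C·cosβ = 42.0476
L = r1·wrap1 + r2·wrap2 + 2·C·cosβ = 13·3.5633 + 4·2.7199 + 2·42.0476 = 141.2978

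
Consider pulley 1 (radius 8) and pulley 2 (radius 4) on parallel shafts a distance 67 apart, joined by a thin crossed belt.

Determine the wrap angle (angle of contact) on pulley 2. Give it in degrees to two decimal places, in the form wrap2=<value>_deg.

wrap2=200.64_deg

crossed belt: β = asin((r1+r2)/C) = asin(12/67) = 10.3176°
wrap1 = wrap2 = π + 2β = 200.6352°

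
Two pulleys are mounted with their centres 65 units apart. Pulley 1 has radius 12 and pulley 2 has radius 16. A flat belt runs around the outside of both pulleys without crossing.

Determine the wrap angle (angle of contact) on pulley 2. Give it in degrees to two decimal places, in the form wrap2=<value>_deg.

open belt: β = asin((r2−r1)/C) = asin(4/65) = 3.5281°
wrap1 = π − 2β = 172.9438°
wrap2 = π + 2β = 187.0562°

wrap2=187.06_deg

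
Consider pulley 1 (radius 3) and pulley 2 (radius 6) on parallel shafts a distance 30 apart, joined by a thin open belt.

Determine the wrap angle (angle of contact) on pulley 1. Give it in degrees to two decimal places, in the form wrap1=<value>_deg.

open belt: β = asin((r2−r1)/C) = asin(3/30) = 5.7392°
wrap1 = π − 2β = 168.5217°
wrap2 = π + 2β = 191.4783°

wrap1=168.52_deg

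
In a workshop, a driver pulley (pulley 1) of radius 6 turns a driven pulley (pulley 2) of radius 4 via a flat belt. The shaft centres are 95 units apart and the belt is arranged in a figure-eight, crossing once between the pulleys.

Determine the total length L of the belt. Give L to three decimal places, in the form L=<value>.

L=222.470

crossed belt: β = asin((r1+r2)/C) = asin(10/95) = 6.0423°
wrap1 = wrap2 = π + 2β = 192.0847°
tangent length = C·cosβ = 94.4722
L = (r1+r2)·wrap + 2·C·cosβ = 10·3.3525 + 2·94.4722 = 222.4695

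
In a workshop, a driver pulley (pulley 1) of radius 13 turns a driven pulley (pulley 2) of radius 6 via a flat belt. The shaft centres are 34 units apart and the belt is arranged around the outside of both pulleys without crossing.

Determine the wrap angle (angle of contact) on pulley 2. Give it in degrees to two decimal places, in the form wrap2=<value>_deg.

open belt: β = asin((r2−r1)/C) = asin(-7/34) = -11.8812°
wrap1 = π − 2β = 203.7623°
wrap2 = π + 2β = 156.2377°

wrap2=156.24_deg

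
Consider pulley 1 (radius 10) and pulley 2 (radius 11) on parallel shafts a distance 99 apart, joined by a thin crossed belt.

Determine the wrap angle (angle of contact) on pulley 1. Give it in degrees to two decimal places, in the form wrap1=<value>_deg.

crossed belt: β = asin((r1+r2)/C) = asin(21/99) = 12.2467°
wrap1 = wrap2 = π + 2β = 204.4934°

wrap1=204.49_deg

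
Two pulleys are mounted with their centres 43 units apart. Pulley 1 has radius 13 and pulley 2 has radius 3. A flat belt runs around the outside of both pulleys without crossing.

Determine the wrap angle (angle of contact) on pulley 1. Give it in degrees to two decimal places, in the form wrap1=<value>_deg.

wrap1=206.90_deg

open belt: β = asin((r2−r1)/C) = asin(-10/43) = -13.4477°
wrap1 = π − 2β = 206.8955°
wrap2 = π + 2β = 153.1045°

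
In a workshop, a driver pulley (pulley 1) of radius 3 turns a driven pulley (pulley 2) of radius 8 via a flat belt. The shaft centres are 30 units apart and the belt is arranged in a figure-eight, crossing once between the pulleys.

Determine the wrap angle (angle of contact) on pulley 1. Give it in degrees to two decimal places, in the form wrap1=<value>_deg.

wrap1=223.02_deg

crossed belt: β = asin((r1+r2)/C) = asin(11/30) = 21.5102°
wrap1 = wrap2 = π + 2β = 223.0204°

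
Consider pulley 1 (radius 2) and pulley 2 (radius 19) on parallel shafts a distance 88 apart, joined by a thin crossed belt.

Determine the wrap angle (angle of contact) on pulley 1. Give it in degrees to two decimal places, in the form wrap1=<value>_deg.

crossed belt: β = asin((r1+r2)/C) = asin(21/88) = 13.8061°
wrap1 = wrap2 = π + 2β = 207.6121°

wrap1=207.61_deg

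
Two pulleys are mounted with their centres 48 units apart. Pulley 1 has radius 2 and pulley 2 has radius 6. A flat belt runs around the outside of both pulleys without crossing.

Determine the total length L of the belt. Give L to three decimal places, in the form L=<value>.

L=121.466

open belt: β = asin((r2−r1)/C) = asin(4/48) = 4.7802°
wrap1 = π − 2β = 170.4396°
wrap2 = π + 2β = 189.5604°
tangent length = C·cosβ = 47.8330
L = r1·wrap1 + r2·wrap2 + 2·C·cosβ = 2·2.9747 + 6·3.3085 + 2·47.8330 = 121.4663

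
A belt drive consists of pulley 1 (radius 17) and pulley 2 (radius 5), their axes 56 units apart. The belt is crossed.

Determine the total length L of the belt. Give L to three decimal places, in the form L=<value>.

crossed belt: β = asin((r1+r2)/C) = asin(22/56) = 23.1324°
wrap1 = wrap2 = π + 2β = 226.2648°
tangent length = C·cosβ = 51.4976
L = (r1+r2)·wrap + 2·C·cosβ = 22·3.9491 + 2·51.4976 = 189.8746

L=189.875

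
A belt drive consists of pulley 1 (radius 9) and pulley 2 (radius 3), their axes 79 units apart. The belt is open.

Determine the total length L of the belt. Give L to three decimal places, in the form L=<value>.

L=196.155

open belt: β = asin((r2−r1)/C) = asin(-6/79) = -4.3558°
wrap1 = π − 2β = 188.7115°
wrap2 = π + 2β = 171.2885°
tangent length = C·cosβ = 78.7718
L = r1·wrap1 + r2·wrap2 + 2·C·cosβ = 9·3.2936 + 3·2.9895 + 2·78.7718 = 196.1550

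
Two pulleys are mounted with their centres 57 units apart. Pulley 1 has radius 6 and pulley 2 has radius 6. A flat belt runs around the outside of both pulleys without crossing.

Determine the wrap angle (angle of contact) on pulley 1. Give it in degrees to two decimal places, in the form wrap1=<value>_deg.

open belt: β = asin((r2−r1)/C) = asin(0/57) = 0.0000°
wrap1 = π − 2β = 180.0000°
wrap2 = π + 2β = 180.0000°

wrap1=180.00_deg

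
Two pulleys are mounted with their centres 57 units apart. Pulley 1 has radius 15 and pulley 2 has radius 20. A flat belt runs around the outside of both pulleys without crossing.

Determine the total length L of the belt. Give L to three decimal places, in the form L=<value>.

L=224.395

open belt: β = asin((r2−r1)/C) = asin(5/57) = 5.0324°
wrap1 = π − 2β = 169.9352°
wrap2 = π + 2β = 190.0648°
tangent length = C·cosβ = 56.7803
L = r1·wrap1 + r2·wrap2 + 2·C·cosβ = 15·2.9659 + 20·3.3173 + 2·56.7803 = 224.3946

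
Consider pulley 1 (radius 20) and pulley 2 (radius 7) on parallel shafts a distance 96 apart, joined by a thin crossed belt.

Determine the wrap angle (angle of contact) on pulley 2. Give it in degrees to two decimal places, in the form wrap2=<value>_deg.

crossed belt: β = asin((r1+r2)/C) = asin(27/96) = 16.3348°
wrap1 = wrap2 = π + 2β = 212.6696°

wrap2=212.67_deg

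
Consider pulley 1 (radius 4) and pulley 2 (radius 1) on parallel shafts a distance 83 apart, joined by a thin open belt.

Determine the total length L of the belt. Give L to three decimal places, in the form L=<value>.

open belt: β = asin((r2−r1)/C) = asin(-3/83) = -2.0714°
wrap1 = π − 2β = 184.1428°
wrap2 = π + 2β = 175.8572°
tangent length = C·cosβ = 82.9458
L = r1·wrap1 + r2·wrap2 + 2·C·cosβ = 4·3.2139 + 1·3.0693 + 2·82.9458 = 181.8164

L=181.816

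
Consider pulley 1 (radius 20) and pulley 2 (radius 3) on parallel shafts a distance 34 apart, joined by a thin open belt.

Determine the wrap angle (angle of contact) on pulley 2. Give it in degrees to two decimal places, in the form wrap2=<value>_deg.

wrap2=120.00_deg

open belt: β = asin((r2−r1)/C) = asin(-17/34) = -30.0000°
wrap1 = π − 2β = 240.0000°
wrap2 = π + 2β = 120.0000°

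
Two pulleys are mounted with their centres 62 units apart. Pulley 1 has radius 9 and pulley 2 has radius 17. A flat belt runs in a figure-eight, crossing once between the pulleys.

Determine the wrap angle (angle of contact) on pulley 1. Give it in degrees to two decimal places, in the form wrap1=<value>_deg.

crossed belt: β = asin((r1+r2)/C) = asin(26/62) = 24.7939°
wrap1 = wrap2 = π + 2β = 229.5877°

wrap1=229.59_deg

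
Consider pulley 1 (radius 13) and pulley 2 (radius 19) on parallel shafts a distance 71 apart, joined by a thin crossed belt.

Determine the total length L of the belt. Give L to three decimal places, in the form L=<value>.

L=257.214

crossed belt: β = asin((r1+r2)/C) = asin(32/71) = 26.7889°
wrap1 = wrap2 = π + 2β = 233.5778°
tangent length = C·cosβ = 63.3798
L = (r1+r2)·wrap + 2·C·cosβ = 32·4.0767 + 2·63.3798 = 257.2140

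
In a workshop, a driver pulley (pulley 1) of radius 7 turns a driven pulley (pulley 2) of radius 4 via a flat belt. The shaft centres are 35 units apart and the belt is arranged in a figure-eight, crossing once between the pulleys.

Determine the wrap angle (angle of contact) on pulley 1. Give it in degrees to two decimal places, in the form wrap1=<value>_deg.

crossed belt: β = asin((r1+r2)/C) = asin(11/35) = 18.3177°
wrap1 = wrap2 = π + 2β = 216.6354°

wrap1=216.64_deg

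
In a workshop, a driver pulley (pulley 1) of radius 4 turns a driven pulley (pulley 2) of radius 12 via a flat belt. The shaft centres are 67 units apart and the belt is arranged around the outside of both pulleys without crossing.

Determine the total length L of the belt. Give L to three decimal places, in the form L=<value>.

L=185.222

open belt: β = asin((r2−r1)/C) = asin(8/67) = 6.8576°
wrap1 = π − 2β = 166.2847°
wrap2 = π + 2β = 193.7153°
tangent length = C·cosβ = 66.5207
L = r1·wrap1 + r2·wrap2 + 2·C·cosβ = 4·2.9022 + 12·3.3810 + 2·66.5207 = 185.2218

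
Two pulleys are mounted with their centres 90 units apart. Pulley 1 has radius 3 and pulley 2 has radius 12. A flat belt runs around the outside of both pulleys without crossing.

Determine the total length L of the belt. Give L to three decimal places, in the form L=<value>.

open belt: β = asin((r2−r1)/C) = asin(9/90) = 5.7392°
wrap1 = π − 2β = 168.5217°
wrap2 = π + 2β = 191.4783°
tangent length = C·cosβ = 89.5489
L = r1·wrap1 + r2·wrap2 + 2·C·cosβ = 3·2.9413 + 12·3.3419 + 2·89.5489 = 228.0246

L=228.025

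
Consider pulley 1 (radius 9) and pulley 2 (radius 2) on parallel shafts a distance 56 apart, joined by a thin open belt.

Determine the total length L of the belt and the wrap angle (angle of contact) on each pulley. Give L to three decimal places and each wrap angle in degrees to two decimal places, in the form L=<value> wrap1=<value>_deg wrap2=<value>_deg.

L=147.434 wrap1=194.36_deg wrap2=165.64_deg

open belt: β = asin((r2−r1)/C) = asin(-7/56) = -7.1808°
wrap1 = π − 2β = 194.3615°
wrap2 = π + 2β = 165.6385°
tangent length = C·cosβ = 55.5608
L = r1·wrap1 + r2·wrap2 + 2·C·cosβ = 9·3.3922 + 2·2.8909 + 2·55.5608 = 147.4337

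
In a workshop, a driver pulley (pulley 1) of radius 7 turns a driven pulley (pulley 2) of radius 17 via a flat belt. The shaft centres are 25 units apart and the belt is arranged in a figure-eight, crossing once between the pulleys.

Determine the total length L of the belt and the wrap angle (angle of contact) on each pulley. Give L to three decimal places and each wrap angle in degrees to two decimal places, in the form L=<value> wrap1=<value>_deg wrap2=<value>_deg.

L=151.174 wrap1=327.48_deg wrap2=327.48_deg

crossed belt: β = asin((r1+r2)/C) = asin(24/25) = 73.7398°
wrap1 = wrap2 = π + 2β = 327.4796°
tangent length = C·cosβ = 7.0000
L = (r1+r2)·wrap + 2·C·cosβ = 24·5.7156 + 2·7.0000 = 151.1743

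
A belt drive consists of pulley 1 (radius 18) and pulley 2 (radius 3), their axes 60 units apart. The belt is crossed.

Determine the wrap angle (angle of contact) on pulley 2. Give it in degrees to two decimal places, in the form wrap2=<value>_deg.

wrap2=220.97_deg

crossed belt: β = asin((r1+r2)/C) = asin(21/60) = 20.4873°
wrap1 = wrap2 = π + 2β = 220.9746°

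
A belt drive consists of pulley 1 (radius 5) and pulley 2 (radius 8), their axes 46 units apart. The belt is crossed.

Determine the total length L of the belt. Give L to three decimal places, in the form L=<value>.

L=136.540

crossed belt: β = asin((r1+r2)/C) = asin(13/46) = 16.4160°
wrap1 = wrap2 = π + 2β = 212.8319°
tangent length = C·cosβ = 44.1248
L = (r1+r2)·wrap + 2·C·cosβ = 13·3.7146 + 2·44.1248 = 136.5397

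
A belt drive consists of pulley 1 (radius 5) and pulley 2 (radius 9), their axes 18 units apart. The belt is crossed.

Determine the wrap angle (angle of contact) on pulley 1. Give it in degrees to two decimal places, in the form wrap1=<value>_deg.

wrap1=282.12_deg

crossed belt: β = asin((r1+r2)/C) = asin(14/18) = 51.0576°
wrap1 = wrap2 = π + 2β = 282.1151°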